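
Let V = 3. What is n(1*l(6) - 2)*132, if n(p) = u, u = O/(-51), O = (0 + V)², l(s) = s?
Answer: -396/17 ≈ -23.294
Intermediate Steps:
O = 9 (O = (0 + 3)² = 3² = 9)
u = -3/17 (u = 9/(-51) = 9*(-1/51) = -3/17 ≈ -0.17647)
n(p) = -3/17
n(1*l(6) - 2)*132 = -3/17*132 = -396/17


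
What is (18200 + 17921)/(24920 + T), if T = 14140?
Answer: 36121/39060 ≈ 0.92476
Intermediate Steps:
(18200 + 17921)/(24920 + T) = (18200 + 17921)/(24920 + 14140) = 36121/39060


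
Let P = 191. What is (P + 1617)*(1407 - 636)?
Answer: 1393968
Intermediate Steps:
(P + 1617)*(1407 - 636) = (191 + 1617)*(1407 - 636) = 1808*771 = 1393968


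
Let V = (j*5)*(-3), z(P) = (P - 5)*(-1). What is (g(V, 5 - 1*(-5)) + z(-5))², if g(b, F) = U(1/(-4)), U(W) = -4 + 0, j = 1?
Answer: 36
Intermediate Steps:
z(P) = 5 - P (z(P) = (-5 + P)*(-1) = 5 - P)
V = -15 (V = (1*5)*(-3) = 5*(-3) = -15)
U(W) = -4
g(b, F) = -4
(g(V, 5 - 1*(-5)) + z(-5))² = (-4 + (5 - 1*(-5)))² = (-4 + (5 + 5))² = (-4 + 10)² = 6² = 36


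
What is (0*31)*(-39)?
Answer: 0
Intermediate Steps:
(0*31)*(-39) = 0*(-39) = 0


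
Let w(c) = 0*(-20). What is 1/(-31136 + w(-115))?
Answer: -1/31136 ≈ -3.2117e-5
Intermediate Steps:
w(c) = 0
1/(-31136 + w(-115)) = 1/(-31136 + 0) = 1/(-31136) = -1/31136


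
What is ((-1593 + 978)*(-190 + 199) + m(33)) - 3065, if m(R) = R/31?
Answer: -266567/31 ≈ -8598.9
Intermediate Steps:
m(R) = R/31 (m(R) = R*(1/31) = R/31)
((-1593 + 978)*(-190 + 199) + m(33)) - 3065 = ((-1593 + 978)*(-190 + 199) + (1/31)*33) - 3065 = (-615*9 + 33/31) - 3065 = (-5535 + 33/31) - 3065 = -171552/31 - 3065 = -266567/31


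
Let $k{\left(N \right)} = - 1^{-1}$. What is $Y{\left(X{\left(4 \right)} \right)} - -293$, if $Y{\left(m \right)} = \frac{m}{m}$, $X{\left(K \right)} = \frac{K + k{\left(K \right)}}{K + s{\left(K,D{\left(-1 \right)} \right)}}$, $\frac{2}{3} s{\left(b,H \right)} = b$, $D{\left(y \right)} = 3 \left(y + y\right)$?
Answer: $294$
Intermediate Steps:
$D{\left(y \right)} = 6 y$ ($D{\left(y \right)} = 3 \cdot 2 y = 6 y$)
$s{\left(b,H \right)} = \frac{3 b}{2}$
$k{\left(N \right)} = -1$ ($k{\left(N \right)} = \left(-1\right) 1 = -1$)
$X{\left(K \right)} = \frac{2 \left(-1 + K\right)}{5 K}$ ($X{\left(K \right)} = \frac{K - 1}{K + \frac{3 K}{2}} = \frac{-1 + K}{\frac{5}{2} K} = \left(-1 + K\right) \frac{2}{5 K} = \frac{2 \left(-1 + K\right)}{5 K}$)
$Y{\left(m \right)} = 1$
$Y{\left(X{\left(4 \right)} \right)} - -293 = 1 - -293 = 1 + 293 = 294$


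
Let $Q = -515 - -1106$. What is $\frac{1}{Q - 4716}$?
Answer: $- \frac{1}{4125} \approx -0.00024242$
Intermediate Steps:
$Q = 591$ ($Q = -515 + 1106 = 591$)
$\frac{1}{Q - 4716} = \frac{1}{591 - 4716} = \frac{1}{-4125} = - \frac{1}{4125}$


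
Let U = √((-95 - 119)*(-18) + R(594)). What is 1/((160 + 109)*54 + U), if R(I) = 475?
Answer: 14526/211000349 - √4327/211000349 ≈ 6.8532e-5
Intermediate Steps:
U = √4327 (U = √((-95 - 119)*(-18) + 475) = √(-214*(-18) + 475) = √(3852 + 475) = √4327 ≈ 65.780)
1/((160 + 109)*54 + U) = 1/((160 + 109)*54 + √4327) = 1/(269*54 + √4327) = 1/(14526 + √4327)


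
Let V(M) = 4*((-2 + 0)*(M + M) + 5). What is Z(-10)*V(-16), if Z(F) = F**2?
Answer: 27600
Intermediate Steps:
V(M) = 20 - 16*M (V(M) = 4*(-4*M + 5) = 4*(5 - 4*M) = 20 - 16*M)
Z(-10)*V(-16) = (-10)**2*(20 - 16*(-16)) = 100*(20 + 256) = 100*276 = 27600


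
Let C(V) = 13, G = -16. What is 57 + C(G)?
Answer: 70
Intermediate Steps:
57 + C(G) = 57 + 13 = 70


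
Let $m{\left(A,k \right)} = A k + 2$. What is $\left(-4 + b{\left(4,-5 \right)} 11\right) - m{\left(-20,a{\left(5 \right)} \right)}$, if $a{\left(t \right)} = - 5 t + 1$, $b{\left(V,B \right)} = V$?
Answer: $-442$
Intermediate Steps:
$a{\left(t \right)} = 1 - 5 t$
$m{\left(A,k \right)} = 2 + A k$
$\left(-4 + b{\left(4,-5 \right)} 11\right) - m{\left(-20,a{\left(5 \right)} \right)} = \left(-4 + 4 \cdot 11\right) - \left(2 - 20 \left(1 - 25\right)\right) = \left(-4 + 44\right) - \left(2 - 20 \left(1 - 25\right)\right) = 40 - \left(2 - -480\right) = 40 - \left(2 + 480\right) = 40 - 482 = -442$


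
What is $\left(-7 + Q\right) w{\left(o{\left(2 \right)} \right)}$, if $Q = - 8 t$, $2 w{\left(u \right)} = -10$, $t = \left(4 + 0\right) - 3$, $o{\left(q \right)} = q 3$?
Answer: $75$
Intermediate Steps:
$o{\left(q \right)} = 3 q$
$t = 1$ ($t = 4 - 3 = 1$)
$w{\left(u \right)} = -5$ ($w{\left(u \right)} = \frac{1}{2} \left(-10\right) = -5$)
$Q = -8$ ($Q = \left(-8\right) 1 = -8$)
$\left(-7 + Q\right) w{\left(o{\left(2 \right)} \right)} = \left(-7 - 8\right) \left(-5\right) = \left(-15\right) \left(-5\right) = 75$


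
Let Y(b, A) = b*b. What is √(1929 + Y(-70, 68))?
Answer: √6829 ≈ 82.638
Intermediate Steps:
Y(b, A) = b²
√(1929 + Y(-70, 68)) = √(1929 + (-70)²) = √(1929 + 4900) = √6829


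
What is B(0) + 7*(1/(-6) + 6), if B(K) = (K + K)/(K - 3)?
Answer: 245/6 ≈ 40.833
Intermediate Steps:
B(K) = 2*K/(-3 + K) (B(K) = (2*K)/(-3 + K) = 2*K/(-3 + K))
B(0) + 7*(1/(-6) + 6) = 2*0/(-3 + 0) + 7*(1/(-6) + 6) = 2*0/(-3) + 7*(-⅙ + 6) = 2*0*(-⅓) + 7*(35/6) = 0 + 245/6 = 245/6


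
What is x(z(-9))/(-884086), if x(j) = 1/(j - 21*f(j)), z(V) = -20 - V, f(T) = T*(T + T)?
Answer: 1/4502649998 ≈ 2.2209e-10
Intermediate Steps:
f(T) = 2*T² (f(T) = T*(2*T) = 2*T²)
x(j) = 1/(j - 42*j²)
x(z(-9))/(-884086) = -1/((-20 - 1*(-9))*(-1 + 42*(-20 - 1*(-9))))/(-884086) = -1/((-20 + 9)*(-1 + 42*(-20 + 9)))*(-1/884086) = -1/(-11*(-1 + 42*(-11)))*(-1/884086) = -1*(-1/11)/(-1 - 462)*(-1/884086) = -1*(-1/11)/(-463)*(-1/884086) = -1*(-1/11)*(-1/463)*(-1/884086) = -1/5093*(-1/884086) = 1/4502649998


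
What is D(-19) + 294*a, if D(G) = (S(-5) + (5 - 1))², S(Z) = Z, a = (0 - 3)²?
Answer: 2647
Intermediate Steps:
a = 9 (a = (-3)² = 9)
D(G) = 1 (D(G) = (-5 + (5 - 1))² = (-5 + 4)² = (-1)² = 1)
D(-19) + 294*a = 1 + 294*9 = 1 + 2646 = 2647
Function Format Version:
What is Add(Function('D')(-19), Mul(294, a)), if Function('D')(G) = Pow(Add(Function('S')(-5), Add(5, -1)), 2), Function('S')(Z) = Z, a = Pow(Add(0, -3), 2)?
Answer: 2647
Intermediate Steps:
a = 9 (a = Pow(-3, 2) = 9)
Function('D')(G) = 1 (Function('D')(G) = Pow(Add(-5, Add(5, -1)), 2) = Pow(Add(-5, 4), 2) = Pow(-1, 2) = 1)
Add(Function('D')(-19), Mul(294, a)) = Add(1, Mul(294, 9)) = Add(1, 2646) = 2647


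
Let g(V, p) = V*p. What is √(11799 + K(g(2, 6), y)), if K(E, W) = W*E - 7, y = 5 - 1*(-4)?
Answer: 10*√119 ≈ 109.09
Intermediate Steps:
y = 9 (y = 5 + 4 = 9)
K(E, W) = -7 + E*W (K(E, W) = E*W - 7 = -7 + E*W)
√(11799 + K(g(2, 6), y)) = √(11799 + (-7 + (2*6)*9)) = √(11799 + (-7 + 12*9)) = √(11799 + (-7 + 108)) = √(11799 + 101) = √11900 = 10*√119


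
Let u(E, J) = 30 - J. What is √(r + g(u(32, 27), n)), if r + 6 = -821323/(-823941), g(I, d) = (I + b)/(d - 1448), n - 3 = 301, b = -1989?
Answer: I*√20158241511451901/78549042 ≈ 1.8075*I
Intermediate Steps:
n = 304 (n = 3 + 301 = 304)
g(I, d) = (-1989 + I)/(-1448 + d) (g(I, d) = (I - 1989)/(d - 1448) = (-1989 + I)/(-1448 + d))
r = -4122323/823941 (r = -6 - 821323/(-823941) = -6 - 821323*(-1/823941) = -6 + 821323/823941 = -4122323/823941 ≈ -5.0032)
√(r + g(u(32, 27), n)) = √(-4122323/823941 + (-1989 + (30 - 1*27))/(-1448 + 304)) = √(-4122323/823941 + (-1989 + (30 - 27))/(-1144)) = √(-4122323/823941 - (-1989 + 3)/1144) = √(-4122323/823941 - 1/1144*(-1986)) = √(-4122323/823941 + 993/572) = √(-1539795343/471294252) = I*√20158241511451901/78549042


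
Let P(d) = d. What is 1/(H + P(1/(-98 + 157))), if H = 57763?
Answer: 59/3408018 ≈ 1.7312e-5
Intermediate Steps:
1/(H + P(1/(-98 + 157))) = 1/(57763 + 1/(-98 + 157)) = 1/(57763 + 1/59) = 1/(3408018/59) = 59/3408018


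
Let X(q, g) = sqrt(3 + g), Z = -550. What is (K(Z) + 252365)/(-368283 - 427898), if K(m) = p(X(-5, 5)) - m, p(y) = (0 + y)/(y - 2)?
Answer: -252917/796181 - sqrt(2)/796181 ≈ -0.31766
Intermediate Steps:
p(y) = y/(-2 + y)
K(m) = -m + 2*sqrt(2)/(-2 + 2*sqrt(2)) (K(m) = sqrt(3 + 5)/(-2 + sqrt(3 + 5)) - m = sqrt(8)/(-2 + sqrt(8)) - m = (2*sqrt(2))/(-2 + 2*sqrt(2)) - m = 2*sqrt(2)/(-2 + 2*sqrt(2)) - m = -m + 2*sqrt(2)/(-2 + 2*sqrt(2)))
(K(Z) + 252365)/(-368283 - 427898) = ((2 + sqrt(2) - 1*(-550)) + 252365)/(-368283 - 427898) = ((2 + sqrt(2) + 550) + 252365)/(-796181) = ((552 + sqrt(2)) + 252365)*(-1/796181) = (252917 + sqrt(2))*(-1/796181) = -252917/796181 - sqrt(2)/796181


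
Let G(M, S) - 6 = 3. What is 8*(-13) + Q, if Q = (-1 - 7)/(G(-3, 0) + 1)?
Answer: -524/5 ≈ -104.80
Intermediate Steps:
G(M, S) = 9 (G(M, S) = 6 + 3 = 9)
Q = -4/5 (Q = (-1 - 7)/(9 + 1) = -8/10 = -8*1/10 = -4/5 ≈ -0.80000)
8*(-13) + Q = 8*(-13) - 4/5 = -104 - 4/5 = -524/5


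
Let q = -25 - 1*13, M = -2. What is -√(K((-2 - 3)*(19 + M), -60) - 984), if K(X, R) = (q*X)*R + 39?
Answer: -I*√194745 ≈ -441.3*I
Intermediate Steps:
q = -38 (q = -25 - 13 = -38)
K(X, R) = 39 - 38*R*X (K(X, R) = (-38*X)*R + 39 = -38*R*X + 39 = 39 - 38*R*X)
-√(K((-2 - 3)*(19 + M), -60) - 984) = -√((39 - 38*(-60)*(-2 - 3)*(19 - 2)) - 984) = -√((39 - 38*(-60)*(-5*17)) - 984) = -√((39 - 38*(-60)*(-85)) - 984) = -√((39 - 193800) - 984) = -√(-193761 - 984) = -√(-194745) = -I*√194745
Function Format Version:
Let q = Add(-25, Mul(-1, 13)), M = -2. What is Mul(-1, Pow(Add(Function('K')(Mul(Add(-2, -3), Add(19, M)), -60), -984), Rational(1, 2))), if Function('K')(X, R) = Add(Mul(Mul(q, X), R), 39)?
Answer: Mul(-1, I, Pow(194745, Rational(1, 2))) ≈ Mul(-441.30, I)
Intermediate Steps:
q = -38 (q = Add(-25, -13) = -38)
Function('K')(X, R) = Add(39, Mul(-38, R, X)) (Function('K')(X, R) = Add(Mul(Mul(-38, X), R), 39) = Add(Mul(-38, R, X), 39) = Add(39, Mul(-38, R, X)))
Mul(-1, Pow(Add(Function('K')(Mul(Add(-2, -3), Add(19, M)), -60), -984), Rational(1, 2))) = Mul(-1, Pow(Add(Add(39, Mul(-38, -60, Mul(Add(-2, -3), Add(19, -2)))), -984), Rational(1, 2))) = Mul(-1, Pow(Add(Add(39, Mul(-38, -60, Mul(-5, 17))), -984), Rational(1, 2))) = Mul(-1, Pow(Add(Add(39, Mul(-38, -60, -85)), -984), Rational(1, 2))) = Mul(-1, Pow(Add(Add(39, -193800), -984), Rational(1, 2))) = Mul(-1, Pow(Add(-193761, -984), Rational(1, 2))) = Mul(-1, Pow(-194745, Rational(1, 2))) = Mul(-1, Mul(I, Pow(194745, Rational(1, 2)))) = Mul(-1, I, Pow(194745, Rational(1, 2)))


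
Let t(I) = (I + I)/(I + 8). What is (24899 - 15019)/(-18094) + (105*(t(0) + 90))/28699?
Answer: -56278910/259639853 ≈ -0.21676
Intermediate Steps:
t(I) = 2*I/(8 + I) (t(I) = (2*I)/(8 + I) = 2*I/(8 + I))
(24899 - 15019)/(-18094) + (105*(t(0) + 90))/28699 = (24899 - 15019)/(-18094) + (105*(2*0/(8 + 0) + 90))/28699 = 9880*(-1/18094) + (105*(2*0/8 + 90))*(1/28699) = -4940/9047 + (105*(2*0*(1/8) + 90))*(1/28699) = -4940/9047 + (105*(0 + 90))*(1/28699) = -4940/9047 + (105*90)*(1/28699) = -4940/9047 + 9450*(1/28699) = -4940/9047 + 9450/28699 = -56278910/259639853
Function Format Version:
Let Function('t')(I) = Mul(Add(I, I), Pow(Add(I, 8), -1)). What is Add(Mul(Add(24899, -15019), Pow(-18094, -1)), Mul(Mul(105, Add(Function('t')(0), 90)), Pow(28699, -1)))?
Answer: Rational(-56278910, 259639853) ≈ -0.21676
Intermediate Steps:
Function('t')(I) = Mul(2, I, Pow(Add(8, I), -1)) (Function('t')(I) = Mul(Mul(2, I), Pow(Add(8, I), -1)) = Mul(2, I, Pow(Add(8, I), -1)))
Add(Mul(Add(24899, -15019), Pow(-18094, -1)), Mul(Mul(105, Add(Function('t')(0), 90)), Pow(28699, -1))) = Add(Mul(Add(24899, -15019), Pow(-18094, -1)), Mul(Mul(105, Add(Mul(2, 0, Pow(Add(8, 0), -1)), 90)), Pow(28699, -1))) = Add(Mul(9880, Rational(-1, 18094)), Mul(Mul(105, Add(Mul(2, 0, Pow(8, -1)), 90)), Rational(1, 28699))) = Add(Rational(-4940, 9047), Mul(Mul(105, Add(Mul(2, 0, Rational(1, 8)), 90)), Rational(1, 28699))) = Add(Rational(-4940, 9047), Mul(Mul(105, Add(0, 90)), Rational(1, 28699))) = Add(Rational(-4940, 9047), Mul(Mul(105, 90), Rational(1, 28699))) = Add(Rational(-4940, 9047), Mul(9450, Rational(1, 28699))) = Add(Rational(-4940, 9047), Rational(9450, 28699)) = Rational(-56278910, 259639853)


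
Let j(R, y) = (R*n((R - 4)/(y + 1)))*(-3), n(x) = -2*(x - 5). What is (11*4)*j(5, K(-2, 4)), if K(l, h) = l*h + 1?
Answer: -6820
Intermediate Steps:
K(l, h) = 1 + h*l (K(l, h) = h*l + 1 = 1 + h*l)
n(x) = 10 - 2*x (n(x) = -2*(-5 + x) = 10 - 2*x)
j(R, y) = -3*R*(10 - 2*(-4 + R)/(1 + y)) (j(R, y) = (R*(10 - 2*(R - 4)/(y + 1)))*(-3) = (R*(10 - 2*(-4 + R)/(1 + y)))*(-3) = -3*R*(10 - 2*(-4 + R)/(1 + y)))
(11*4)*j(5, K(-2, 4)) = (11*4)*(6*5*(-9 + 5 - 5*(1 + 4*(-2)))/(1 + (1 + 4*(-2)))) = 44*(6*5*(-9 + 5 - 5*(1 - 8))/(1 + (1 - 8))) = 44*(6*5*(-9 + 5 - 5*(-7))/(1 - 7)) = 44*(6*5*(-9 + 5 + 35)/(-6)) = 44*(6*5*(-1/6)*31) = 44*(-155) = -6820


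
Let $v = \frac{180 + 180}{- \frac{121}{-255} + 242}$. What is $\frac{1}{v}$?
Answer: $\frac{61831}{91800} \approx 0.67354$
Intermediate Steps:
$v = \frac{91800}{61831}$ ($v = \frac{360}{\left(-121\right) \left(- \frac{1}{255}\right) + 242} = \frac{360}{\frac{121}{255} + 242} = \frac{360}{\frac{61831}{255}} = 360 \cdot \frac{255}{61831} = \frac{91800}{61831} \approx 1.4847$)
$\frac{1}{v} = \frac{1}{\frac{91800}{61831}} = \frac{61831}{91800}$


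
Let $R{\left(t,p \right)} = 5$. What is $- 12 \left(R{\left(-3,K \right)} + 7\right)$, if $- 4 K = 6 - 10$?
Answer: $-144$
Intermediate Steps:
$K = 1$ ($K = - \frac{6 - 10}{4} = \left(- \frac{1}{4}\right) \left(-4\right) = 1$)
$- 12 \left(R{\left(-3,K \right)} + 7\right) = - 12 \left(5 + 7\right) = \left(-12\right) 12 = -144$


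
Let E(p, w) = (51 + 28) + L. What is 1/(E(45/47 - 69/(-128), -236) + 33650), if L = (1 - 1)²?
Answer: 1/33729 ≈ 2.9648e-5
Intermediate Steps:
L = 0 (L = 0² = 0)
E(p, w) = 79 (E(p, w) = (51 + 28) + 0 = 79 + 0 = 79)
1/(E(45/47 - 69/(-128), -236) + 33650) = 1/(79 + 33650) = 1/33729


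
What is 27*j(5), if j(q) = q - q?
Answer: 0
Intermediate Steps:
j(q) = 0
27*j(5) = 27*0 = 0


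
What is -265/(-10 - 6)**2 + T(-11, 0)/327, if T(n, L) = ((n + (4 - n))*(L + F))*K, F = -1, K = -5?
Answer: -81535/83712 ≈ -0.97399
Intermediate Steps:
T(n, L) = 20 - 20*L (T(n, L) = ((n + (4 - n))*(L - 1))*(-5) = (4*(-1 + L))*(-5) = (-4 + 4*L)*(-5) = 20 - 20*L)
-265/(-10 - 6)**2 + T(-11, 0)/327 = -265/(-10 - 6)**2 + (20 - 20*0)/327 = -265/((-16)**2) + (20 + 0)*(1/327) = -265/256 + 20*(1/327) = -265*1/256 + 20/327 = -265/256 + 20/327 = -81535/83712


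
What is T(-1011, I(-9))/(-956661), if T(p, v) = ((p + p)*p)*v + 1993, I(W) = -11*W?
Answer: -202381951/956661 ≈ -211.55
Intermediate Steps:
T(p, v) = 1993 + 2*v*p**2 (T(p, v) = ((2*p)*p)*v + 1993 = (2*p**2)*v + 1993 = 2*v*p**2 + 1993 = 1993 + 2*v*p**2)
T(-1011, I(-9))/(-956661) = (1993 + 2*(-11*(-9))*(-1011)**2)/(-956661) = (1993 + 2*99*1022121)*(-1/956661) = (1993 + 202379958)*(-1/956661) = 202381951*(-1/956661) = -202381951/956661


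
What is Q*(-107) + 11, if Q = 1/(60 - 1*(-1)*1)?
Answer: 564/61 ≈ 9.2459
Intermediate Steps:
Q = 1/61 (Q = 1/(60 + 1*1) = 1/(60 + 1) = 1/61 ≈ 0.016393)
Q*(-107) + 11 = (1/61)*(-107) + 11 = -107/61 + 11 = 564/61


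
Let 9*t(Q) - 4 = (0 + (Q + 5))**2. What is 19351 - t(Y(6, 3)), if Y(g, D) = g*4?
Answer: 173314/9 ≈ 19257.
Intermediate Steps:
Y(g, D) = 4*g
t(Q) = 4/9 + (5 + Q)**2/9 (t(Q) = 4/9 + (0 + (Q + 5))**2/9 = 4/9 + (0 + (5 + Q))**2/9 = 4/9 + (5 + Q)**2/9)
19351 - t(Y(6, 3)) = 19351 - (4/9 + (5 + 4*6)**2/9) = 19351 - (4/9 + (5 + 24)**2/9) = 19351 - (4/9 + (1/9)*29**2) = 19351 - (4/9 + (1/9)*841) = 19351 - (4/9 + 841/9) = 19351 - 1*845/9 = 19351 - 845/9 = 173314/9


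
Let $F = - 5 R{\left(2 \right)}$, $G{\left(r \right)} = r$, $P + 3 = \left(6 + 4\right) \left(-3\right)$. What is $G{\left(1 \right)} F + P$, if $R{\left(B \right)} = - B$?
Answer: $-23$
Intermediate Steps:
$P = -33$ ($P = -3 + \left(6 + 4\right) \left(-3\right) = -3 + 10 \left(-3\right) = -3 - 30 = -33$)
$F = 10$ ($F = - 5 \left(\left(-1\right) 2\right) = \left(-5\right) \left(-2\right) = 10$)
$G{\left(1 \right)} F + P = 1 \cdot 10 - 33 = 10 - 33 = -23$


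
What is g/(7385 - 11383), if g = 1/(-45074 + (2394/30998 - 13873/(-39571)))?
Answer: 613310929/110521169489668736 ≈ 5.5493e-9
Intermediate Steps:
g = -613310929/27644114429632 (g = 1/(-45074 + (2394*(1/30998) - 13873*(-1/39571))) = 1/(-45074 + (1197/15499 + 13873/39571)) = 1/(-45074 + 262384114/613310929) = 1/(-27644114429632/613310929) = -613310929/27644114429632 ≈ -2.2186e-5)
g/(7385 - 11383) = -613310929/(27644114429632*(7385 - 11383)) = -613310929/27644114429632/(-3998) = -613310929/27644114429632*(-1/3998) = 613310929/110521169489668736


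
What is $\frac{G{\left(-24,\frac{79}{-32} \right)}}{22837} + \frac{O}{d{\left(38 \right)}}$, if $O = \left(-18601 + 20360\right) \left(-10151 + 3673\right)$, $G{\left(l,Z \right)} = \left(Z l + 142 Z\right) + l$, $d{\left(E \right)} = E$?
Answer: $- \frac{2081784842047}{6942448} \approx -2.9986 \cdot 10^{5}$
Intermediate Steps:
$G{\left(l,Z \right)} = l + 142 Z + Z l$ ($G{\left(l,Z \right)} = \left(142 Z + Z l\right) + l = l + 142 Z + Z l$)
$O = -11394802$ ($O = 1759 \left(-6478\right) = -11394802$)
$\frac{G{\left(-24,\frac{79}{-32} \right)}}{22837} + \frac{O}{d{\left(38 \right)}} = \frac{-24 + 142 \frac{79}{-32} + \frac{79}{-32} \left(-24\right)}{22837} - \frac{11394802}{38} = \left(-24 + 142 \cdot 79 \left(- \frac{1}{32}\right) + 79 \left(- \frac{1}{32}\right) \left(-24\right)\right) \frac{1}{22837} - \frac{5697401}{19} = \left(-24 + 142 \left(- \frac{79}{32}\right) - - \frac{237}{4}\right) \frac{1}{22837} - \frac{5697401}{19} = \left(-24 - \frac{5609}{16} + \frac{237}{4}\right) \frac{1}{22837} - \frac{5697401}{19} = \left(- \frac{5045}{16}\right) \frac{1}{22837} - \frac{5697401}{19} = - \frac{5045}{365392} - \frac{5697401}{19} = - \frac{2081784842047}{6942448}$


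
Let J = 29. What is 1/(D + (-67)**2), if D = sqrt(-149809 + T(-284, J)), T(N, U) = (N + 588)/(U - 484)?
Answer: 2042495/9236923454 - 3*I*sqrt(3446038505)/9236923454 ≈ 0.00022112 - 1.9066e-5*I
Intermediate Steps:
T(N, U) = (588 + N)/(-484 + U)
D = 3*I*sqrt(3446038505)/455 (D = sqrt(-149809 + (588 - 284)/(-484 + 29)) = sqrt(-149809 + 304/(-455)) = sqrt(-149809 - 1/455*304) = sqrt(-149809 - 304/455) = sqrt(-68163399/455) = 3*I*sqrt(3446038505)/455 ≈ 387.05*I)
1/(D + (-67)**2) = 1/(3*I*sqrt(3446038505)/455 + (-67)**2) = 1/(3*I*sqrt(3446038505)/455 + 4489) = 1/(4489 + 3*I*sqrt(3446038505)/455)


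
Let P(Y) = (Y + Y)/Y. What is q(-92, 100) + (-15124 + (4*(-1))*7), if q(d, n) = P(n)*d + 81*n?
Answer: -7236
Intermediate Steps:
P(Y) = 2 (P(Y) = (2*Y)/Y = 2)
q(d, n) = 2*d + 81*n
q(-92, 100) + (-15124 + (4*(-1))*7) = (2*(-92) + 81*100) + (-15124 + (4*(-1))*7) = (-184 + 8100) + (-15124 - 4*7) = 7916 + (-15124 - 28) = 7916 - 15152 = -7236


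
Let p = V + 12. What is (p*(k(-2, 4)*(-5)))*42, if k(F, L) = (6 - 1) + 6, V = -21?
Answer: 20790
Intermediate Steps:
k(F, L) = 11 (k(F, L) = 5 + 6 = 11)
p = -9 (p = -21 + 12 = -9)
(p*(k(-2, 4)*(-5)))*42 = -99*(-5)*42 = -9*(-55)*42 = 495*42 = 20790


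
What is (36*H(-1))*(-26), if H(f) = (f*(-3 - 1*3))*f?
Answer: 5616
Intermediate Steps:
H(f) = -6*f**2 (H(f) = (f*(-3 - 3))*f = (f*(-6))*f = (-6*f)*f = -6*f**2)
(36*H(-1))*(-26) = (36*(-6*(-1)**2))*(-26) = (36*(-6*1))*(-26) = (36*(-6))*(-26) = -216*(-26) = 5616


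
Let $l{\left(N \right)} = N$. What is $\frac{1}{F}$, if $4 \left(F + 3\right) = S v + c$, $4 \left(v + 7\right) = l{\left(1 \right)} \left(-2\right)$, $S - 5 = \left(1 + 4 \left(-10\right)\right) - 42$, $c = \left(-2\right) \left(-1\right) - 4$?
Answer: $\frac{1}{139} \approx 0.0071942$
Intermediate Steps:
$c = -2$ ($c = 2 - 4 = -2$)
$S = -76$ ($S = 5 + \left(\left(1 + 4 \left(-10\right)\right) - 42\right) = 5 + \left(\left(1 - 40\right) - 42\right) = 5 - 81 = -76$)
$v = - \frac{15}{2}$ ($v = -7 + \frac{1 \left(-2\right)}{4} = -7 + \frac{1}{4} \left(-2\right) = -7 - \frac{1}{2} = - \frac{15}{2} \approx -7.5$)
$F = 139$ ($F = -3 + \frac{\left(-76\right) \left(- \frac{15}{2}\right) - 2}{4} = -3 + \frac{570 - 2}{4} = -3 + \frac{1}{4} \cdot 568 = -3 + 142 = 139$)
$\frac{1}{F} = \frac{1}{139}$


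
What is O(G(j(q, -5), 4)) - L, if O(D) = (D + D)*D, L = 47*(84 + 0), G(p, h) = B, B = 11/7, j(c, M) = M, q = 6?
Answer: -193210/49 ≈ -3943.1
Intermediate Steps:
B = 11/7 (B = 11*(1/7) = 11/7 ≈ 1.5714)
G(p, h) = 11/7
L = 3948 (L = 47*84 = 3948)
O(D) = 2*D**2 (O(D) = (2*D)*D = 2*D**2)
O(G(j(q, -5), 4)) - L = 2*(11/7)**2 - 1*3948 = 2*(121/49) - 3948 = 242/49 - 3948 = -193210/49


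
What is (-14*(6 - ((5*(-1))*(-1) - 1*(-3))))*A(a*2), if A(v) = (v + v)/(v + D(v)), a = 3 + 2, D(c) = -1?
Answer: 560/9 ≈ 62.222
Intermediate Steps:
a = 5
A(v) = 2*v/(-1 + v) (A(v) = (v + v)/(v - 1) = (2*v)/(-1 + v) = 2*v/(-1 + v))
(-14*(6 - ((5*(-1))*(-1) - 1*(-3))))*A(a*2) = (-14*(6 - ((5*(-1))*(-1) - 1*(-3))))*(2*(5*2)/(-1 + 5*2)) = (-14*(6 - (-5*(-1) + 3)))*(2*10/(-1 + 10)) = (-14*(6 - (5 + 3)))*(2*10/9) = (-14*(6 - 1*8))*(2*10*(⅑)) = -14*(6 - 8)*(20/9) = -14*(-2)*(20/9) = 28*(20/9) = 560/9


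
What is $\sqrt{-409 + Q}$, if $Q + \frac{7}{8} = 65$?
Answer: $\frac{i \sqrt{5518}}{4} \approx 18.571 i$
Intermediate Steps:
$Q = \frac{513}{8}$ ($Q = - \frac{7}{8} + 65 = \frac{513}{8} \approx 64.125$)
$\sqrt{-409 + Q} = \sqrt{-409 + \frac{513}{8}} = \sqrt{- \frac{2759}{8}} = \frac{i \sqrt{5518}}{4}$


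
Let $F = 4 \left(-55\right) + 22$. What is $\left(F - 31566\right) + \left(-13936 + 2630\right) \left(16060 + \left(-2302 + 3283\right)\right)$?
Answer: $-192697310$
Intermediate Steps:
$F = -198$ ($F = -220 + 22 = -198$)
$\left(F - 31566\right) + \left(-13936 + 2630\right) \left(16060 + \left(-2302 + 3283\right)\right) = \left(-198 - 31566\right) + \left(-13936 + 2630\right) \left(16060 + \left(-2302 + 3283\right)\right) = -31764 - 11306 \left(16060 + 981\right) = -31764 - 192665546 = -192697310$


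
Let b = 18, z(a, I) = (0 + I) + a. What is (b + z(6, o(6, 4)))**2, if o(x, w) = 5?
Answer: 841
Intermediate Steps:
z(a, I) = I + a
(b + z(6, o(6, 4)))**2 = (18 + (5 + 6))**2 = (18 + 11)**2 = 29**2 = 841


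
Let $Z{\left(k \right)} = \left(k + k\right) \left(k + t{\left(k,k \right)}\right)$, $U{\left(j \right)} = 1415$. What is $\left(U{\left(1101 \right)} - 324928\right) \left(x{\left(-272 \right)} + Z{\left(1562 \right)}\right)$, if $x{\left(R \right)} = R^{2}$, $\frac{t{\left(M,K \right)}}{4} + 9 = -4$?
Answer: $-1550023249912$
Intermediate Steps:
$t{\left(M,K \right)} = -52$ ($t{\left(M,K \right)} = -36 + 4 \left(-4\right) = -36 - 16 = -52$)
$Z{\left(k \right)} = 2 k \left(-52 + k\right)$ ($Z{\left(k \right)} = \left(k + k\right) \left(k - 52\right) = 2 k \left(-52 + k\right)$)
$\left(U{\left(1101 \right)} - 324928\right) \left(x{\left(-272 \right)} + Z{\left(1562 \right)}\right) = \left(1415 - 324928\right) \left(\left(-272\right)^{2} + 2 \cdot 1562 \left(-52 + 1562\right)\right) = - 323513 \left(73984 + 2 \cdot 1562 \cdot 1510\right) = - 323513 \left(73984 + 4717240\right) = \left(-323513\right) 4791224 = -1550023249912$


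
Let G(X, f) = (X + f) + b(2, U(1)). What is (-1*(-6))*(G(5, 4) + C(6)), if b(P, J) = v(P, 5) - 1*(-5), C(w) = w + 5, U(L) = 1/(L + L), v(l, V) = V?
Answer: 180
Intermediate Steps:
U(L) = 1/(2*L)
C(w) = 5 + w
b(P, J) = 10 (b(P, J) = 5 - 1*(-5) = 5 + 5 = 10)
G(X, f) = 10 + X + f (G(X, f) = (X + f) + 10 = 10 + X + f)
(-1*(-6))*(G(5, 4) + C(6)) = (-1*(-6))*((10 + 5 + 4) + (5 + 6)) = 6*(19 + 11) = 6*30 = 180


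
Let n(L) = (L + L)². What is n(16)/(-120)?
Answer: -128/15 ≈ -8.5333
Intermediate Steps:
n(L) = 4*L² (n(L) = (2*L)² = 4*L²)
n(16)/(-120) = (4*16²)/(-120) = -256/30 = -1/120*1024 = -128/15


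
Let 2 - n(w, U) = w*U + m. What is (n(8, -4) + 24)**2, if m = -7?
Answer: 4225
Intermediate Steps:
n(w, U) = 9 - U*w (n(w, U) = 2 - (w*U - 7) = 2 - (U*w - 7) = 2 - (-7 + U*w) = 2 + (7 - U*w) = 9 - U*w)
(n(8, -4) + 24)**2 = ((9 - 1*(-4)*8) + 24)**2 = ((9 + 32) + 24)**2 = (41 + 24)**2 = 65**2 = 4225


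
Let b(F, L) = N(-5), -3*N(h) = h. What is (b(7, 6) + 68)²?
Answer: 43681/9 ≈ 4853.4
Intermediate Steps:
N(h) = -h/3
b(F, L) = 5/3 (b(F, L) = -⅓*(-5) = 5/3)
(b(7, 6) + 68)² = (5/3 + 68)² = (209/3)² = 43681/9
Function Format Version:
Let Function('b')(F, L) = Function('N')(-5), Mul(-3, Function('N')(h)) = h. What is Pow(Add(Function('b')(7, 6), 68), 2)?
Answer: Rational(43681, 9) ≈ 4853.4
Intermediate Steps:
Function('N')(h) = Mul(Rational(-1, 3), h)
Function('b')(F, L) = Rational(5, 3) (Function('b')(F, L) = Mul(Rational(-1, 3), -5) = Rational(5, 3))
Pow(Add(Function('b')(7, 6), 68), 2) = Pow(Add(Rational(5, 3), 68), 2) = Pow(Rational(209, 3), 2) = Rational(43681, 9)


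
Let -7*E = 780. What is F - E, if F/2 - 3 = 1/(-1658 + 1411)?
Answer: 203020/1729 ≈ 117.42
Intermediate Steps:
E = -780/7 (E = -⅐*780 = -780/7 ≈ -111.43)
F = 1480/247 (F = 6 + 2/(-1658 + 1411) = 6 + 2/(-247) = 6 + 2*(-1/247) = 6 - 2/247 = 1480/247 ≈ 5.9919)
F - E = 1480/247 - 1*(-780/7) = 1480/247 + 780/7 = 203020/1729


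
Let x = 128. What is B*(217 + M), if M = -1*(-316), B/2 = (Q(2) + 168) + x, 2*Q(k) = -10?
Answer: 310206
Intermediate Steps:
Q(k) = -5 (Q(k) = (½)*(-10) = -5)
B = 582 (B = 2*((-5 + 168) + 128) = 2*(163 + 128) = 2*291 = 582)
M = 316
B*(217 + M) = 582*(217 + 316) = 582*533 = 310206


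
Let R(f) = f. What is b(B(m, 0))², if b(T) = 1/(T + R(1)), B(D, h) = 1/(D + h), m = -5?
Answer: 25/16 ≈ 1.5625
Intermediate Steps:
b(T) = 1/(1 + T) (b(T) = 1/(T + 1) = 1/(1 + T))
b(B(m, 0))² = (1/(1 + 1/(-5 + 0)))² = (1/(1 + 1/(-5)))² = (1/(1 - ⅕))² = (1/(⅘))² = (5/4)² = 25/16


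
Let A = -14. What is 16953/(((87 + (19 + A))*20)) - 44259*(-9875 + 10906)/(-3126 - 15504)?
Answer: 24428095/9936 ≈ 2458.5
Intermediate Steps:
16953/(((87 + (19 + A))*20)) - 44259*(-9875 + 10906)/(-3126 - 15504) = 16953/(((87 + (19 - 14))*20)) - 44259*(-9875 + 10906)/(-3126 - 15504) = 16953/(((87 + 5)*20)) - 44259/((-18630/1031)) = 16953/((92*20)) - 44259/((-18630*1/1031)) = 16953/1840 - 44259/(-18630/1031) = 16953*(1/1840) - 44259*(-1031/18630) = 16953/1840 + 15210343/6210 = 24428095/9936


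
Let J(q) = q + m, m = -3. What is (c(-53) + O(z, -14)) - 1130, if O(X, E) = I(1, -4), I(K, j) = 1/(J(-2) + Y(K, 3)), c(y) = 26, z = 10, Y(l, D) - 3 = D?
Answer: -1103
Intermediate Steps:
Y(l, D) = 3 + D
J(q) = -3 + q (J(q) = q - 3 = -3 + q)
I(K, j) = 1 (I(K, j) = 1/((-3 - 2) + (3 + 3)) = 1/(-5 + 6) = 1/1 = 1)
O(X, E) = 1
(c(-53) + O(z, -14)) - 1130 = (26 + 1) - 1130 = 27 - 1130 = -1103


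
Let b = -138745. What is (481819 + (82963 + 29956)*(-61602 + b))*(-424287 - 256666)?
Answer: 15404859973843522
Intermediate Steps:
(481819 + (82963 + 29956)*(-61602 + b))*(-424287 - 256666) = (481819 + (82963 + 29956)*(-61602 - 138745))*(-424287 - 256666) = (481819 + 112919*(-200347))*(-680953) = (481819 - 22622982893)*(-680953) = -22622501074*(-680953) = 15404859973843522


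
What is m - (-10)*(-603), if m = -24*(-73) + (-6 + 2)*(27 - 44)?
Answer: -4210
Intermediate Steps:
m = 1820 (m = 1752 - 4*(-17) = 1752 + 68 = 1820)
m - (-10)*(-603) = 1820 - (-10)*(-603) = 1820 - 1*6030 = 1820 - 6030 = -4210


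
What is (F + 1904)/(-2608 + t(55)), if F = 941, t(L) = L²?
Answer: 2845/417 ≈ 6.8225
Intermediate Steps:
(F + 1904)/(-2608 + t(55)) = (941 + 1904)/(-2608 + 55²) = 2845/(-2608 + 3025) = 2845/417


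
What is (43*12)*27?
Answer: 13932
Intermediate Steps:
(43*12)*27 = 516*27 = 13932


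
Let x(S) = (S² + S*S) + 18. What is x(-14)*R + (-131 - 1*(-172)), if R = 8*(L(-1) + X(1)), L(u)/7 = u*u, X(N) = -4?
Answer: 9881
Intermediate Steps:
x(S) = 18 + 2*S² (x(S) = (S² + S²) + 18 = 2*S² + 18 = 18 + 2*S²)
L(u) = 7*u² (L(u) = 7*(u*u) = 7*u²)
R = 24 (R = 8*(7*(-1)² - 4) = 8*(7*1 - 4) = 8*(7 - 4) = 8*3 = 24)
x(-14)*R + (-131 - 1*(-172)) = (18 + 2*(-14)²)*24 + (-131 - 1*(-172)) = (18 + 2*196)*24 + (-131 + 172) = (18 + 392)*24 + 41 = 410*24 + 41 = 9840 + 41 = 9881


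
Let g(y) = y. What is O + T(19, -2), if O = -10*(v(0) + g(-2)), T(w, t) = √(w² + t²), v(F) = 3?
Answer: -10 + √365 ≈ 9.1050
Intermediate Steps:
T(w, t) = √(t² + w²)
O = -10 (O = -10*(3 - 2) = -10*1 = -10)
O + T(19, -2) = -10 + √((-2)² + 19²) = -10 + √(4 + 361) = -10 + √365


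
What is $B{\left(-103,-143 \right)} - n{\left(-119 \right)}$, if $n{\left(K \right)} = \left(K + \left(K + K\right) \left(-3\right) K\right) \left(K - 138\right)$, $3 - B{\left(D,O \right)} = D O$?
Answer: $-21881571$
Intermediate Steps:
$B{\left(D,O \right)} = 3 - D O$
$n{\left(K \right)} = \left(-138 + K\right) \left(K - 6 K^{2}\right)$ ($n{\left(K \right)} = \left(K + 2 K \left(-3\right) K\right) \left(-138 + K\right) = \left(K + - 6 K K\right) \left(-138 + K\right) = \left(K - 6 K^{2}\right) \left(-138 + K\right) = \left(-138 + K\right) \left(K - 6 K^{2}\right)$)
$B{\left(-103,-143 \right)} - n{\left(-119 \right)} = \left(3 - \left(-103\right) \left(-143\right)\right) - - 119 \left(-138 - 6 \left(-119\right)^{2} + 829 \left(-119\right)\right) = \left(3 - 14729\right) - - 119 \left(-138 - 84966 - 98651\right) = -14726 - - 119 \left(-138 - 84966 - 98651\right) = -14726 - \left(-119\right) \left(-183755\right) = -14726 - 21866845 = -21881571$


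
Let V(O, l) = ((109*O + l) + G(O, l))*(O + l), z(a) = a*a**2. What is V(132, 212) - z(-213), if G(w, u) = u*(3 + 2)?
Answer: 15050637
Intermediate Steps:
z(a) = a**3
G(w, u) = 5*u (G(w, u) = u*5 = 5*u)
V(O, l) = (O + l)*(6*l + 109*O) (V(O, l) = ((109*O + l) + 5*l)*(O + l) = ((l + 109*O) + 5*l)*(O + l) = (6*l + 109*O)*(O + l) = (O + l)*(6*l + 109*O))
V(132, 212) - z(-213) = (6*212**2 + 109*132**2 + 115*132*212) - 1*(-213)**3 = (6*44944 + 109*17424 + 3218160) - 1*(-9663597) = (269664 + 1899216 + 3218160) + 9663597 = 5387040 + 9663597 = 15050637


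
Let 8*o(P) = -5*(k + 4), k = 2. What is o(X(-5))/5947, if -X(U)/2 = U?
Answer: -15/23788 ≈ -0.00063057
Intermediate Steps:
X(U) = -2*U
o(P) = -15/4 (o(P) = (-5*(2 + 4))/8 = (-5*6)/8 = (⅛)*(-30) = -15/4)
o(X(-5))/5947 = -15/4/5947 = (1/5947)*(-15/4) = -15/23788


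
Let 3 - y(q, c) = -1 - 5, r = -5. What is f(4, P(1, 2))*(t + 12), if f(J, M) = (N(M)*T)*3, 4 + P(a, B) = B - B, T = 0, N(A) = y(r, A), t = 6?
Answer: 0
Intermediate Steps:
y(q, c) = 9 (y(q, c) = 3 - (-1 - 5) = 3 - 1*(-6) = 3 + 6 = 9)
N(A) = 9
P(a, B) = -4 (P(a, B) = -4 + (B - B) = -4 + 0 = -4)
f(J, M) = 0 (f(J, M) = (9*0)*3 = 0*3 = 0)
f(4, P(1, 2))*(t + 12) = 0*(6 + 12) = 0*18 = 0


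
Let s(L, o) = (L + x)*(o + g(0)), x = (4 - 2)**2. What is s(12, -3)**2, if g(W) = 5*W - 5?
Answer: 16384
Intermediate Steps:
g(W) = -5 + 5*W
x = 4 (x = 2**2 = 4)
s(L, o) = (-5 + o)*(4 + L) (s(L, o) = (L + 4)*(o + (-5 + 5*0)) = (4 + L)*(o + (-5 + 0)) = (4 + L)*(o - 5) = (4 + L)*(-5 + o) = (-5 + o)*(4 + L))
s(12, -3)**2 = (-20 - 5*12 + 4*(-3) + 12*(-3))**2 = (-20 - 60 - 12 - 36)**2 = (-128)**2 = 16384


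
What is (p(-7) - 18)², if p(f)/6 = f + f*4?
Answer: 51984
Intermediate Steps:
p(f) = 30*f (p(f) = 6*(f + f*4) = 6*(f + 4*f) = 6*(5*f) = 30*f)
(p(-7) - 18)² = (30*(-7) - 18)² = (-210 - 18)² = (-228)² = 51984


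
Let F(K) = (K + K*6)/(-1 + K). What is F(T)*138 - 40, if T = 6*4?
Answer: 968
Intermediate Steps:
T = 24
F(K) = 7*K/(-1 + K) (F(K) = (K + 6*K)/(-1 + K) = (7*K)/(-1 + K) = 7*K/(-1 + K))
F(T)*138 - 40 = (7*24/(-1 + 24))*138 - 40 = (7*24/23)*138 - 40 = (7*24*(1/23))*138 - 40 = (168/23)*138 - 40 = 1008 - 40 = 968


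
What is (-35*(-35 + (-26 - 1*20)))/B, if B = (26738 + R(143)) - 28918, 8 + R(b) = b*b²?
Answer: 2835/2922019 ≈ 0.00097022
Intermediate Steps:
R(b) = -8 + b³ (R(b) = -8 + b*b² = -8 + b³)
B = 2922019 (B = (26738 + (-8 + 143³)) - 28918 = (26738 + (-8 + 2924207)) - 28918 = (26738 + 2924199) - 28918 = 2950937 - 28918 = 2922019)
(-35*(-35 + (-26 - 1*20)))/B = -35*(-35 + (-26 - 1*20))/2922019 = -35*(-35 + (-26 - 20))*(1/2922019) = -35*(-35 - 46)*(1/2922019) = -35*(-81)*(1/2922019) = 2835*(1/2922019) = 2835/2922019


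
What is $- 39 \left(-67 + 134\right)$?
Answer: $-2613$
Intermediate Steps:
$- 39 \left(-67 + 134\right) = \left(-39\right) 67 = -2613$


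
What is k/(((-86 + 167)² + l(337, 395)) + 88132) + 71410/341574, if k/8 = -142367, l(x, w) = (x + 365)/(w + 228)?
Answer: -119076736703831/10075483595067 ≈ -11.818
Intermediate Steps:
l(x, w) = (365 + x)/(228 + w)
k = -1138936 (k = 8*(-142367) = -1138936)
k/(((-86 + 167)² + l(337, 395)) + 88132) + 71410/341574 = -1138936/(((-86 + 167)² + (365 + 337)/(228 + 395)) + 88132) + 71410/341574 = -1138936/((81² + 702/623) + 88132) + 71410*(1/341574) = -1138936/((6561 + (1/623)*702) + 88132) + 35705/170787 = -1138936/((6561 + 702/623) + 88132) + 35705/170787 = -1138936/(4088205/623 + 88132) + 35705/170787 = -1138936/58994441/623 + 35705/170787 = -1138936*623/58994441 + 35705/170787 = -709557128/58994441 + 35705/170787 = -119076736703831/10075483595067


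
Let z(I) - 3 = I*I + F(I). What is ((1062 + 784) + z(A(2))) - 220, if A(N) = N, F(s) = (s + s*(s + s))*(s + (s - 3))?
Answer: 1643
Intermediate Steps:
F(s) = (-3 + 2*s)*(s + 2*s²) (F(s) = (s + s*(2*s))*(s + (-3 + s)) = (s + 2*s²)*(-3 + 2*s) = (-3 + 2*s)*(s + 2*s²))
z(I) = 3 + I² + I*(-3 - 4*I + 4*I²) (z(I) = 3 + (I*I + I*(-3 - 4*I + 4*I²)) = 3 + (I² + I*(-3 - 4*I + 4*I²)) = 3 + I² + I*(-3 - 4*I + 4*I²))
((1062 + 784) + z(A(2))) - 220 = ((1062 + 784) + (3 - 3*2 - 3*2² + 4*2³)) - 220 = (1846 + (3 - 6 - 3*4 + 4*8)) - 220 = (1846 + (3 - 6 - 12 + 32)) - 220 = (1846 + 17) - 220 = 1863 - 220 = 1643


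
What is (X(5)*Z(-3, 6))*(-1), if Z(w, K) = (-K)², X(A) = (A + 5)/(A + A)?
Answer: -36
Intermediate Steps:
X(A) = (5 + A)/(2*A) (X(A) = (5 + A)/((2*A)) = (5 + A)*(1/(2*A)) = (5 + A)/(2*A))
Z(w, K) = K²
(X(5)*Z(-3, 6))*(-1) = (((½)*(5 + 5)/5)*6²)*(-1) = (((½)*(⅕)*10)*36)*(-1) = (1*36)*(-1) = 36*(-1) = -36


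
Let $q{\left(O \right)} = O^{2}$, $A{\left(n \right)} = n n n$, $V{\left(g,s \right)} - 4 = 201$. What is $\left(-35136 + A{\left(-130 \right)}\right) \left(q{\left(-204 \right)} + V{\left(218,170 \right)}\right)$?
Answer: $-93350159656$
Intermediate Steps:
$V{\left(g,s \right)} = 205$ ($V{\left(g,s \right)} = 4 + 201 = 205$)
$A{\left(n \right)} = n^{3}$ ($A{\left(n \right)} = n^{2} n = n^{3}$)
$\left(-35136 + A{\left(-130 \right)}\right) \left(q{\left(-204 \right)} + V{\left(218,170 \right)}\right) = \left(-35136 + \left(-130\right)^{3}\right) \left(\left(-204\right)^{2} + 205\right) = \left(-35136 - 2197000\right) \left(41616 + 205\right) = \left(-2232136\right) 41821 = -93350159656$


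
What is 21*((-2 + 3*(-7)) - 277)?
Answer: -6300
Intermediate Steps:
21*((-2 + 3*(-7)) - 277) = 21*((-2 - 21) - 277) = 21*(-23 - 277) = 21*(-300) = -6300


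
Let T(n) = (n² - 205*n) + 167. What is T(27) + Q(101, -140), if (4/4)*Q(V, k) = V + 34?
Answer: -4504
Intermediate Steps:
Q(V, k) = 34 + V (Q(V, k) = V + 34 = 34 + V)
T(n) = 167 + n² - 205*n
T(27) + Q(101, -140) = (167 + 27² - 205*27) + (34 + 101) = (167 + 729 - 5535) + 135 = -4639 + 135 = -4504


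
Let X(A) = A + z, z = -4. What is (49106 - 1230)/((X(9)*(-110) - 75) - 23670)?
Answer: -47876/24295 ≈ -1.9706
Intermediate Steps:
X(A) = -4 + A (X(A) = A - 4 = -4 + A)
(49106 - 1230)/((X(9)*(-110) - 75) - 23670) = (49106 - 1230)/(((-4 + 9)*(-110) - 75) - 23670) = 47876/((5*(-110) - 75) - 23670) = 47876/((-550 - 75) - 23670) = 47876/(-625 - 23670) = 47876/(-24295) = 47876*(-1/24295) = -47876/24295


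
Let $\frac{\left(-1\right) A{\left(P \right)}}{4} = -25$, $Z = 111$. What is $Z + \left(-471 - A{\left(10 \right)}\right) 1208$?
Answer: $-689657$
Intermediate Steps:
$A{\left(P \right)} = 100$ ($A{\left(P \right)} = \left(-4\right) \left(-25\right) = 100$)
$Z + \left(-471 - A{\left(10 \right)}\right) 1208 = 111 + \left(-471 - 100\right) 1208 = 111 - 689768 = -689657$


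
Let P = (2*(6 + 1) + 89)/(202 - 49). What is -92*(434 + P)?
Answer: -6118460/153 ≈ -39990.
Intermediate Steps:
P = 103/153 (P = (2*7 + 89)/153 = (14 + 89)*(1/153) = 103*(1/153) = 103/153 ≈ 0.67320)
-92*(434 + P) = -92*(434 + 103/153) = -92*66505/153 = -6118460/153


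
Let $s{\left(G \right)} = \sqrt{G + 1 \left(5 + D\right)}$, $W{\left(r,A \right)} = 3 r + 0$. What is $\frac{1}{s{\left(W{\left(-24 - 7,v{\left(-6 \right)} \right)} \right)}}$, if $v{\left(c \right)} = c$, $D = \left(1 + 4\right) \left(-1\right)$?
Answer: $- \frac{i \sqrt{93}}{93} \approx - 0.1037 i$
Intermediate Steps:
$D = -5$ ($D = 5 \left(-1\right) = -5$)
$W{\left(r,A \right)} = 3 r$
$s{\left(G \right)} = \sqrt{G}$ ($s{\left(G \right)} = \sqrt{G + 1 \left(5 - 5\right)} = \sqrt{G + 1 \cdot 0} = \sqrt{G + 0} = \sqrt{G}$)
$\frac{1}{s{\left(W{\left(-24 - 7,v{\left(-6 \right)} \right)} \right)}} = \frac{1}{\sqrt{3 \left(-24 - 7\right)}} = \frac{1}{\sqrt{3 \left(-31\right)}} = \frac{1}{\sqrt{-93}} = \frac{1}{i \sqrt{93}} = - \frac{i \sqrt{93}}{93}$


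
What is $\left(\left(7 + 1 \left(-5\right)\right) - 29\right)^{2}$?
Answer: $729$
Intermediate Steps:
$\left(\left(7 + 1 \left(-5\right)\right) - 29\right)^{2} = \left(\left(7 - 5\right) - 29\right)^{2} = \left(2 - 29\right)^{2} = \left(-27\right)^{2} = 729$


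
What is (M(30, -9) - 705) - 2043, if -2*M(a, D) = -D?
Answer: -5505/2 ≈ -2752.5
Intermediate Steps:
M(a, D) = D/2 (M(a, D) = -(-1)*D/2 = D/2)
(M(30, -9) - 705) - 2043 = ((½)*(-9) - 705) - 2043 = (-9/2 - 705) - 2043 = -1419/2 - 2043 = -5505/2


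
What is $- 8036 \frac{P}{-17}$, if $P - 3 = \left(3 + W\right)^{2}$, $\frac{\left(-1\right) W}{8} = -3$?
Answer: $\frac{5882352}{17} \approx 3.4602 \cdot 10^{5}$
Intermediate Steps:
$W = 24$ ($W = \left(-8\right) \left(-3\right) = 24$)
$P = 732$ ($P = 3 + \left(3 + 24\right)^{2} = 3 + 27^{2} = 3 + 729 = 732$)
$- 8036 \frac{P}{-17} = - 8036 \frac{732}{-17} = - 8036 \cdot 732 \left(- \frac{1}{17}\right) = \left(-8036\right) \left(- \frac{732}{17}\right) = \frac{5882352}{17}$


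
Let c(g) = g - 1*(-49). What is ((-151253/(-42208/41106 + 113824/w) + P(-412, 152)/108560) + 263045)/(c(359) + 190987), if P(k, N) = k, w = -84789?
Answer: 3052451804172029463/1787245717272533200 ≈ 1.7079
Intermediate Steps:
c(g) = 49 + g (c(g) = g + 49 = 49 + g)
((-151253/(-42208/41106 + 113824/w) + P(-412, 152)/108560) + 263045)/(c(359) + 190987) = ((-151253/(-42208/41106 + 113824/(-84789)) - 412/108560) + 263045)/((49 + 359) + 190987) = ((-151253/(-42208*1/41106 + 113824*(-1/84789)) - 412*1/108560) + 263045)/(408 + 190987) = ((-151253/(-21104/20553 - 113824/84789) - 103/27140) + 263045)/191395 = ((-151253/(-1376270576/580889439) - 103/27140) + 263045)*(1/191395) = ((-151253*(-580889439/1376270576) - 103/27140) + 263045)*(1/191395) = ((87861270317067/1376270576 - 103/27140) + 263045)*(1/191395) = (596138683662332263/9337995858160 + 263045)*(1/191395) = (3052451804172029463/9337995858160)*(1/191395) = 3052451804172029463/1787245717272533200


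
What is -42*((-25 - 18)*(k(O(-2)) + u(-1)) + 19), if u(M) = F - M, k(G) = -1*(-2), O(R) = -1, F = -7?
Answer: -8022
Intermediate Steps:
k(G) = 2
u(M) = -7 - M
-42*((-25 - 18)*(k(O(-2)) + u(-1)) + 19) = -42*((-25 - 18)*(2 + (-7 - 1*(-1))) + 19) = -42*(-43*(2 + (-7 + 1)) + 19) = -42*(-43*(2 - 6) + 19) = -42*(-43*(-4) + 19) = -42*(172 + 19) = -42*191 = -8022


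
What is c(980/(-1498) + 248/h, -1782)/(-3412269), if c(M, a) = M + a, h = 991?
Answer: 63000256/120608922651 ≈ 0.00052235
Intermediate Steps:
c(980/(-1498) + 248/h, -1782)/(-3412269) = ((980/(-1498) + 248/991) - 1782)/(-3412269) = ((980*(-1/1498) + 248*(1/991)) - 1782)*(-1/3412269) = ((-70/107 + 248/991) - 1782)*(-1/3412269) = (-42834/106037 - 1782)*(-1/3412269) = -189000768/106037*(-1/3412269) = 63000256/120608922651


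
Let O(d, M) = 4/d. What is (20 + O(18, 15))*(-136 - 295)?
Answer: -78442/9 ≈ -8715.8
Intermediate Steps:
(20 + O(18, 15))*(-136 - 295) = (20 + 4/18)*(-136 - 295) = (20 + 4*(1/18))*(-431) = (20 + 2/9)*(-431) = (182/9)*(-431) = -78442/9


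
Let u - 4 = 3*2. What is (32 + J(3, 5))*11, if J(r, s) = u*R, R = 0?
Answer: 352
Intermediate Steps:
u = 10 (u = 4 + 3*2 = 4 + 6 = 10)
J(r, s) = 0 (J(r, s) = 10*0 = 0)
(32 + J(3, 5))*11 = (32 + 0)*11 = 32*11 = 352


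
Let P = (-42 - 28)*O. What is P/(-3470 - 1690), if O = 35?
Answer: 245/516 ≈ 0.47481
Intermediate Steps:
P = -2450 (P = (-42 - 28)*35 = -70*35 = -2450)
P/(-3470 - 1690) = -2450/(-3470 - 1690) = -2450/(-5160) = -2450*(-1/5160) = 245/516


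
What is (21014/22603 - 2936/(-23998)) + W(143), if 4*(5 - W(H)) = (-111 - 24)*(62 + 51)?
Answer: 591989421705/154979084 ≈ 3819.8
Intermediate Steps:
W(H) = 15275/4 (W(H) = 5 - (-111 - 24)*(62 + 51)/4 = 5 - (-135)*113/4 = 5 - 1/4*(-15255) = 5 + 15255/4 = 15275/4)
(21014/22603 - 2936/(-23998)) + W(143) = (21014/22603 - 2936/(-23998)) + 15275/4 = (21014*(1/22603) - 2936*(-1/23998)) + 15275/4 = (3002/3229 + 1468/11999) + 15275/4 = 40761170/38744771 + 15275/4 = 591989421705/154979084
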